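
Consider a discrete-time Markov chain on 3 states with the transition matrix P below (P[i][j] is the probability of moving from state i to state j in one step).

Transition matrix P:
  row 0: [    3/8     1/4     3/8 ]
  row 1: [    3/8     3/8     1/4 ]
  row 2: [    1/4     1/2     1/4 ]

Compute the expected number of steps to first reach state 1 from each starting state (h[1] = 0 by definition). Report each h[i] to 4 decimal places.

First-step conditioning: h[1] = 0; for i ≠ 1, h[i] = 1 + Σ_k P[i][k]·h[k].
  h[0] = 1 + 3/8·h[0] + 3/8·h[2]
  h[2] = 1 + 1/4·h[0] + 1/4·h[2]
Solving the 2×2 linear system over states ≠ 1 gives exactly h = [3, 0, 7/3] (h[1] = 0 is the target).

h = [3.0000, 0.0000, 2.3333]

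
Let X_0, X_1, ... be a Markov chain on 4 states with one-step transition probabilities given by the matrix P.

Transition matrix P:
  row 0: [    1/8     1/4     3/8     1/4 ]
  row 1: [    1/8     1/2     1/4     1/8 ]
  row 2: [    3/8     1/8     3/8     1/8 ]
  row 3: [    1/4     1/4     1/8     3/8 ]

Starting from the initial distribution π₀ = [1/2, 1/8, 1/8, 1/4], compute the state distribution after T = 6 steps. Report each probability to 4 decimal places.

π = [0.2226, 0.2853, 0.2884, 0.2038]

t=0: π = [0.5000, 0.1250, 0.1250, 0.2500]
t=1: π = [0.1875, 0.2656, 0.2969, 0.2500]
t=2: π = [0.2305, 0.2793, 0.2793, 0.2109]
t=3: π = [0.2212, 0.2849, 0.2874, 0.2065]
t=4: π = [0.2227, 0.2853, 0.2878, 0.2043]
t=5: π = [0.2225, 0.2854, 0.2883, 0.2039]
t=6: π = [0.2226, 0.2853, 0.2884, 0.2038]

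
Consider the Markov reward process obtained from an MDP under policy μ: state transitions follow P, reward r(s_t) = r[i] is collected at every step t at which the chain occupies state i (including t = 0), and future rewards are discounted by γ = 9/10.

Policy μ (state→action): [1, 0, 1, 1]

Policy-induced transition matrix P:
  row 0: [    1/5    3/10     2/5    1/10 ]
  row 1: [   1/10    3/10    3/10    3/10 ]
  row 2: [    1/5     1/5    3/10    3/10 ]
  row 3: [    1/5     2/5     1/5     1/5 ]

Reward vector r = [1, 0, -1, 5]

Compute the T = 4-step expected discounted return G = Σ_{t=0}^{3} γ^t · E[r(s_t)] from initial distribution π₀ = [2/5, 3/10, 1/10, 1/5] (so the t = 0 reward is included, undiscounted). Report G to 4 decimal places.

G = 3.7500

t=0: π = [0.4000, 0.3000, 0.1000, 0.2000], E[r] = 1.3000, γ^t·E[r] = 1.300000, running G = 1.300000
t=1: π = [0.1700, 0.3100, 0.3200, 0.2000], E[r] = 0.8500, γ^t·E[r] = 0.765000, running G = 2.065000
t=2: π = [0.1690, 0.2880, 0.2970, 0.2460], E[r] = 1.1020, γ^t·E[r] = 0.892620, running G = 2.957620
t=3: π = [0.1712, 0.2949, 0.2923, 0.2416], E[r] = 1.0869, γ^t·E[r] = 0.792350, running G = 3.749970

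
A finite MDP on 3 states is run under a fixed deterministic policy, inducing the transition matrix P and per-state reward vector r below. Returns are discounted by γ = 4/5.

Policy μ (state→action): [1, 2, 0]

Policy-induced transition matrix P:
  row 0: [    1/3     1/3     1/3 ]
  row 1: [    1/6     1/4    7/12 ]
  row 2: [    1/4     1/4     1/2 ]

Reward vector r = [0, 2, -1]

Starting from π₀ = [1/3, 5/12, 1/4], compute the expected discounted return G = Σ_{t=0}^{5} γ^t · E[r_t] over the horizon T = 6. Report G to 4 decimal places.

G = 0.7565

t=0: π = [0.3333, 0.4167, 0.2500], E[r] = 0.5833, γ^t·E[r] = 0.583333, running G = 0.583333
t=1: π = [0.2431, 0.2778, 0.4792], E[r] = 0.0764, γ^t·E[r] = 0.061111, running G = 0.644444
t=2: π = [0.2471, 0.2703, 0.4826], E[r] = 0.0579, γ^t·E[r] = 0.037037, running G = 0.681481
t=3: π = [0.2481, 0.2706, 0.4813], E[r] = 0.0598, γ^t·E[r] = 0.030642, running G = 0.712123
t=4: π = [0.2481, 0.2707, 0.4812], E[r] = 0.0601, γ^t·E[r] = 0.024634, running G = 0.736757
t=5: π = [0.2481, 0.2707, 0.4812], E[r] = 0.0602, γ^t·E[r] = 0.019711, running G = 0.756468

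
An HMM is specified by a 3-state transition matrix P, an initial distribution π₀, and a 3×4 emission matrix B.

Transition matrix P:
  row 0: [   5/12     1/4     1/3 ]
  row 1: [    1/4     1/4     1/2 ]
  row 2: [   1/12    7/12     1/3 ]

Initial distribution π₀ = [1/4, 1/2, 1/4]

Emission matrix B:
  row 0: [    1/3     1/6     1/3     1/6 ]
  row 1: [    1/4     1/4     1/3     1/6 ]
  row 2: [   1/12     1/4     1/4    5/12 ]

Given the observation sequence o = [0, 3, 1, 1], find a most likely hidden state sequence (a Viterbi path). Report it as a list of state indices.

path = [1, 2, 1, 2]

t=0: δ = [8.333e-02, 1.250e-01, 2.083e-02]  (obs o_0=0)
t=1: δ = [5.787e-03, 5.208e-03, 2.604e-02]  ψ = [0, 1, 1]  (obs o_1=3)
t=2: δ = [4.019e-04, 3.798e-03, 2.170e-03]  ψ = [0, 2, 2]  (obs o_2=1)
t=3: δ = [1.582e-04, 3.165e-04, 4.747e-04]  ψ = [1, 2, 1]  (obs o_3=1)
backtrack: best end state = 2; path = [1, 2, 1, 2]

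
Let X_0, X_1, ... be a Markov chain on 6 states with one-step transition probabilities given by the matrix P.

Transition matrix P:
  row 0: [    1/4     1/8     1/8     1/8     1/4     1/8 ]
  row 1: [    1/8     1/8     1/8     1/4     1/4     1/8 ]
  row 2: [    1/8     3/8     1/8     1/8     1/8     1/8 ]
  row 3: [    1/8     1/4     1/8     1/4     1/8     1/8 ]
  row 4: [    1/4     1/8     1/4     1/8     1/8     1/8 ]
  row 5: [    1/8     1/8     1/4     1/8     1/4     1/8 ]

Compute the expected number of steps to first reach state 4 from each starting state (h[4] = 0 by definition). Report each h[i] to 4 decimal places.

First-step conditioning: h[4] = 0; for i ≠ 4, h[i] = 1 + Σ_k P[i][k]·h[k].
  h[0] = 1 + 1/4·h[0] + 1/8·h[1] + 1/8·h[2] + 1/8·h[3] + 1/8·h[5]
  h[1] = 1 + 1/8·h[0] + 1/8·h[1] + 1/8·h[2] + 1/4·h[3] + 1/8·h[5]
  h[2] = 1 + 1/8·h[0] + 3/8·h[1] + 1/8·h[2] + 1/8·h[3] + 1/8·h[5]
  h[3] = 1 + 1/8·h[0] + 1/4·h[1] + 1/8·h[2] + 1/4·h[3] + 1/8·h[5]
  h[5] = 1 + 1/8·h[0] + 1/8·h[1] + 1/4·h[2] + 1/8·h[3] + 1/8·h[5]
Solving the 5×5 linear system over states ≠ 4 gives exactly h = [2560/541, 28672/5951, 31808/5951, 32256/5951, 0, 28616/5951] (h[4] = 0 is the target).

h = [4.7320, 4.8180, 5.3450, 5.4203, 0.0000, 4.8086]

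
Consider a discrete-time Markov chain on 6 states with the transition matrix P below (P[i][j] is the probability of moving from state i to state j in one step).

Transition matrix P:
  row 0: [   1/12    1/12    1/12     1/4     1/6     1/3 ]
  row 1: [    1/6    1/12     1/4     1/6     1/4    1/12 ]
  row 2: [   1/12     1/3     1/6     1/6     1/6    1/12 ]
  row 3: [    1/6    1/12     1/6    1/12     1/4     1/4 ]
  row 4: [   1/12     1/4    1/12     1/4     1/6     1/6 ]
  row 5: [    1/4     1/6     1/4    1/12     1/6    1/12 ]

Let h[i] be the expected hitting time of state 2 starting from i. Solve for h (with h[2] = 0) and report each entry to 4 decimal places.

First-step conditioning: h[2] = 0; for i ≠ 2, h[i] = 1 + Σ_k P[i][k]·h[k].
  h[0] = 1 + 1/12·h[0] + 1/12·h[1] + 1/4·h[3] + 1/6·h[4] + 1/3·h[5]
  h[1] = 1 + 1/6·h[0] + 1/12·h[1] + 1/6·h[3] + 1/4·h[4] + 1/12·h[5]
  h[3] = 1 + 1/6·h[0] + 1/12·h[1] + 1/12·h[3] + 1/4·h[4] + 1/4·h[5]
  h[4] = 1 + 1/12·h[0] + 1/4·h[1] + 1/4·h[3] + 1/6·h[4] + 1/6·h[5]
  h[5] = 1 + 1/4·h[0] + 1/6·h[1] + 1/12·h[3] + 1/6·h[4] + 1/12·h[5]
Solving the 5×5 linear system over states ≠ 2 gives exactly h = [30024/4619, 26180/4619, 0, 28168/4619, 30052/4619, 26012/4619] (h[2] = 0 is the target).

h = [6.5001, 5.6679, 0.0000, 6.0983, 6.5062, 5.6315]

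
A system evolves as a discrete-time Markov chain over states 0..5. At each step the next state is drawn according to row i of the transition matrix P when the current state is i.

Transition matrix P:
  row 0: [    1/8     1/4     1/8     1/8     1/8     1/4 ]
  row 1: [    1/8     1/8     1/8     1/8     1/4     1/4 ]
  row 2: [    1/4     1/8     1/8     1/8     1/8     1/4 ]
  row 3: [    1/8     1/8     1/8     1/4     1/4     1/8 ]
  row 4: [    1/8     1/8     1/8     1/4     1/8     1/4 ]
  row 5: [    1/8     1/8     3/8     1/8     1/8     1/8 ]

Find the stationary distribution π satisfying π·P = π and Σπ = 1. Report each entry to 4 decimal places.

Balance equations π_j = Σ_i π_i·P[i][j]:
  π_0 = 1/8·π_0 + 1/8·π_1 + 1/4·π_2 + 1/8·π_3 + 1/8·π_4 + 1/8·π_5
  π_1 = 1/4·π_0 + 1/8·π_1 + 1/8·π_2 + 1/8·π_3 + 1/8·π_4 + 1/8·π_5
  π_2 = 1/8·π_0 + 1/8·π_1 + 1/8·π_2 + 1/8·π_3 + 1/8·π_4 + 3/8·π_5
  π_3 = 1/8·π_0 + 1/8·π_1 + 1/8·π_2 + 1/4·π_3 + 1/4·π_4 + 1/8·π_5
  π_4 = 1/8·π_0 + 1/4·π_1 + 1/8·π_2 + 1/4·π_3 + 1/8·π_4 + 1/8·π_5
  normalize: π_0 + π_1 + π_2 + π_3 + π_4 + π_5 = 1
Solving the linear system gives exactly π = [2661/18103, 5191/36206, 3185/18103, 6019/36206, 5927/36206, 7377/36206].

π = [0.1470, 0.1434, 0.1759, 0.1662, 0.1637, 0.2038]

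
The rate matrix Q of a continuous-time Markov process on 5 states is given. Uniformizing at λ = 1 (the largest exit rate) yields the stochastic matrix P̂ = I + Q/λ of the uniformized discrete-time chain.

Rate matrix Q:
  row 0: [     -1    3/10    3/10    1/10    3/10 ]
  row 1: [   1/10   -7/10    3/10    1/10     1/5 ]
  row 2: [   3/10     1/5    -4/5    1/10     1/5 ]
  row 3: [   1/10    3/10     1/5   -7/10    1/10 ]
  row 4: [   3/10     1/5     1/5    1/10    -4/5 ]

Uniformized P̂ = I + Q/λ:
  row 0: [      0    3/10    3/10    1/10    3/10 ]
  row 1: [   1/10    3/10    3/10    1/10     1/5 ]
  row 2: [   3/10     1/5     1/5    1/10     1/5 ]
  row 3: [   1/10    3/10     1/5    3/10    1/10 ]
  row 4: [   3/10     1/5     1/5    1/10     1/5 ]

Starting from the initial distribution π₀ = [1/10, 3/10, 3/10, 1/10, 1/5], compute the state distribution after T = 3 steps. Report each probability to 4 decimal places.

t=0: π = [0.1000, 0.3000, 0.3000, 0.1000, 0.2000]
t=1: π = [0.1900, 0.2500, 0.2400, 0.1200, 0.2000]
t=2: π = [0.1690, 0.2560, 0.2440, 0.1240, 0.2070]
t=3: π = [0.1733, 0.2549, 0.2425, 0.1248, 0.2045]

π = [0.1733, 0.2549, 0.2425, 0.1248, 0.2045]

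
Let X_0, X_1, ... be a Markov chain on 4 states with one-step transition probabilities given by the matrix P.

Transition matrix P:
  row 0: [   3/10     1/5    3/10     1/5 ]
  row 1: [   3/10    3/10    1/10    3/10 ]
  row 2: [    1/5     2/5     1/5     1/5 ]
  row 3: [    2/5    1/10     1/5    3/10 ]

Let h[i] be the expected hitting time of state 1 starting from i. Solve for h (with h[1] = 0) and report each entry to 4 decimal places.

First-step conditioning: h[1] = 0; for i ≠ 1, h[i] = 1 + Σ_k P[i][k]·h[k].
  h[0] = 1 + 3/10·h[0] + 3/10·h[2] + 1/5·h[3]
  h[2] = 1 + 1/5·h[0] + 1/5·h[2] + 1/5·h[3]
  h[3] = 1 + 2/5·h[0] + 1/5·h[2] + 3/10·h[3]
Solving the 3×3 linear system over states ≠ 1 gives exactly h = [495/113, 0, 405/113, 560/113] (h[1] = 0 is the target).

h = [4.3805, 0.0000, 3.5841, 4.9558]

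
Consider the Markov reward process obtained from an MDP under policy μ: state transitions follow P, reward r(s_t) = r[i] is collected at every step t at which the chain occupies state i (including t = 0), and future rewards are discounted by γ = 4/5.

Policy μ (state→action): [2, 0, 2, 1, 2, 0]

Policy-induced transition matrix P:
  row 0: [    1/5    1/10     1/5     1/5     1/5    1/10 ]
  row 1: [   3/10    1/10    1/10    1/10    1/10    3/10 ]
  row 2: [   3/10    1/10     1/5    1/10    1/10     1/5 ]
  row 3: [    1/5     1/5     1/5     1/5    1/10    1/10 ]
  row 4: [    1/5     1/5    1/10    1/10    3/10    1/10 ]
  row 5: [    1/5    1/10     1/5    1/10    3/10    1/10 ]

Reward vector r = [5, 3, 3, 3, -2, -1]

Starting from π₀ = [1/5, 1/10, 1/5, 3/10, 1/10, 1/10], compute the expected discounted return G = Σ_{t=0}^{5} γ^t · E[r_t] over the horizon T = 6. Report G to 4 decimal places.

G = 7.8620

t=0: π = [0.2000, 0.1000, 0.2000, 0.3000, 0.1000, 0.1000], E[r] = 2.5000, γ^t·E[r] = 2.500000, running G = 2.500000
t=1: π = [0.2300, 0.1400, 0.1800, 0.1500, 0.1600, 0.1400], E[r] = 2.1000, γ^t·E[r] = 1.680000, running G = 4.180000
t=2: π = [0.2320, 0.1310, 0.1700, 0.1380, 0.1830, 0.1460], E[r] = 1.9650, γ^t·E[r] = 1.257600, running G = 5.437600
t=3: π = [0.2301, 0.1321, 0.1686, 0.1370, 0.1890, 0.1432], E[r] = 1.9424, γ^t·E[r] = 0.994509, running G = 6.432109
t=4: π = [0.2301, 0.1326, 0.1679, 0.1367, 0.1895, 0.1433], E[r] = 1.9398, γ^t·E[r] = 0.794530, running G = 7.226639
t=5: π = [0.2300, 0.1326, 0.1678, 0.1367, 0.1896, 0.1433], E[r] = 1.9391, γ^t·E[r] = 0.635403, running G = 7.862042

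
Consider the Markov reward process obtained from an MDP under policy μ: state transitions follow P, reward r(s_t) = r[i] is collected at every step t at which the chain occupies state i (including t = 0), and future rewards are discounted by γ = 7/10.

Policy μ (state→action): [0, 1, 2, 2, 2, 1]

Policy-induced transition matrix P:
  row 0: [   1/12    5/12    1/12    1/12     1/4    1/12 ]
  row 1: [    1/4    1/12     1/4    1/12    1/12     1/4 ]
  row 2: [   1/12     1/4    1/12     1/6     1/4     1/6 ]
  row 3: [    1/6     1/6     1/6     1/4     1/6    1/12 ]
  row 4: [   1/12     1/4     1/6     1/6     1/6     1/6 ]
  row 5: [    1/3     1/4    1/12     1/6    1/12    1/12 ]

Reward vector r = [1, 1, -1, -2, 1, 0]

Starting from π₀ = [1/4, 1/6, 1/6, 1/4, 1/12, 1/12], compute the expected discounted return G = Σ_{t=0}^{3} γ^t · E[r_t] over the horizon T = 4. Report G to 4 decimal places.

G = 0.0204

t=0: π = [0.2500, 0.1667, 0.1667, 0.2500, 0.0833, 0.0833], E[r] = -0.1667, γ^t·E[r] = -0.166667, running G = -0.166667
t=1: π = [0.1528, 0.2431, 0.1389, 0.1528, 0.1806, 0.1319], E[r] = 0.1319, γ^t·E[r] = 0.092361, running G = -0.074306
t=2: π = [0.1696, 0.2222, 0.1516, 0.1464, 0.1597, 0.1505], E[r] = 0.1071, γ^t·E[r] = 0.052459, running G = -0.021846
t=3: π = [0.1702, 0.2290, 0.1459, 0.1462, 0.1624, 0.1463], E[r] = 0.1233, γ^t·E[r] = 0.042280, running G = 0.020433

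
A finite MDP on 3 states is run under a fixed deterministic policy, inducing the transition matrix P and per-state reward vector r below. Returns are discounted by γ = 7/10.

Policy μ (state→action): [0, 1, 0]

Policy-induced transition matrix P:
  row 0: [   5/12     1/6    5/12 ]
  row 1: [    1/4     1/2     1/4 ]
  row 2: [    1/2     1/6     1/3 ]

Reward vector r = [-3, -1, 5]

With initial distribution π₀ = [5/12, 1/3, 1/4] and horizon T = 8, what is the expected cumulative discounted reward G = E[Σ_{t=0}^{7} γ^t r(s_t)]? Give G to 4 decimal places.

t=0: π = [0.4167, 0.3333, 0.2500], E[r] = -0.3333, γ^t·E[r] = -0.333333, running G = -0.333333
t=1: π = [0.3819, 0.2778, 0.3403], E[r] = 0.2778, γ^t·E[r] = 0.194444, running G = -0.138889
t=2: π = [0.3987, 0.2593, 0.3420], E[r] = 0.2546, γ^t·E[r] = 0.124769, running G = -0.014120
t=3: π = [0.4020, 0.2531, 0.3450], E[r] = 0.2658, γ^t·E[r] = 0.091176, running G = 0.077055
t=4: π = [0.4032, 0.2510, 0.3457], E[r] = 0.2680, γ^t·E[r] = 0.064340, running G = 0.141395
t=5: π = [0.4036, 0.2503, 0.3460], E[r] = 0.2688, γ^t·E[r] = 0.045181, running G = 0.186576
t=6: π = [0.4038, 0.2501, 0.3461], E[r] = 0.2691, γ^t·E[r] = 0.031659, running G = 0.218235
t=7: π = [0.4038, 0.2500, 0.3461], E[r] = 0.2692, γ^t·E[r] = 0.022169, running G = 0.240403

G = 0.2404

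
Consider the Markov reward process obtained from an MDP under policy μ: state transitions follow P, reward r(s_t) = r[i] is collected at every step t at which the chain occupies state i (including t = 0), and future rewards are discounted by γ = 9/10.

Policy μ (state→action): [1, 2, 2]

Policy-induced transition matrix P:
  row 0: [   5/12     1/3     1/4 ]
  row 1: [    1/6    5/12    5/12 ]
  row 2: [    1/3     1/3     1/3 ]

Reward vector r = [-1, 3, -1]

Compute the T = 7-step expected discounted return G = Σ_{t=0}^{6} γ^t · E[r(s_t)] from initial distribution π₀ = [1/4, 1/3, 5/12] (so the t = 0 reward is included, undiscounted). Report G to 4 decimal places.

G = 2.2403

t=0: π = [0.2500, 0.3333, 0.4167], E[r] = 0.3333, γ^t·E[r] = 0.333333, running G = 0.333333
t=1: π = [0.2986, 0.3611, 0.3403], E[r] = 0.4444, γ^t·E[r] = 0.400000, running G = 0.733333
t=2: π = [0.2980, 0.3634, 0.3385], E[r] = 0.4537, γ^t·E[r] = 0.367500, running G = 1.100833
t=3: π = [0.2976, 0.3636, 0.3388], E[r] = 0.4545, γ^t·E[r] = 0.331313, running G = 1.432146
t=4: π = [0.2975, 0.3636, 0.3388], E[r] = 0.4545, γ^t·E[r] = 0.298223, running G = 1.730369
t=5: π = [0.2975, 0.3636, 0.3388], E[r] = 0.4545, γ^t·E[r] = 0.268404, running G = 1.998774
t=6: π = [0.2975, 0.3636, 0.3388], E[r] = 0.4545, γ^t·E[r] = 0.241564, running G = 2.240338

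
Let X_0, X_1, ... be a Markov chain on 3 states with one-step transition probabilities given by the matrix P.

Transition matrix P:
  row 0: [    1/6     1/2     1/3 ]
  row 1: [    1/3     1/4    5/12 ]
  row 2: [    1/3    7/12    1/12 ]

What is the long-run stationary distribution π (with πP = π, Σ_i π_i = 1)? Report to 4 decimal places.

π = [0.2857, 0.4196, 0.2946]

Balance equations π_j = Σ_i π_i·P[i][j]:
  π_0 = 1/6·π_0 + 1/3·π_1 + 1/3·π_2
  π_1 = 1/2·π_0 + 1/4·π_1 + 7/12·π_2
  normalize: π_0 + π_1 + π_2 = 1
Solving the linear system gives exactly π = [2/7, 47/112, 33/112].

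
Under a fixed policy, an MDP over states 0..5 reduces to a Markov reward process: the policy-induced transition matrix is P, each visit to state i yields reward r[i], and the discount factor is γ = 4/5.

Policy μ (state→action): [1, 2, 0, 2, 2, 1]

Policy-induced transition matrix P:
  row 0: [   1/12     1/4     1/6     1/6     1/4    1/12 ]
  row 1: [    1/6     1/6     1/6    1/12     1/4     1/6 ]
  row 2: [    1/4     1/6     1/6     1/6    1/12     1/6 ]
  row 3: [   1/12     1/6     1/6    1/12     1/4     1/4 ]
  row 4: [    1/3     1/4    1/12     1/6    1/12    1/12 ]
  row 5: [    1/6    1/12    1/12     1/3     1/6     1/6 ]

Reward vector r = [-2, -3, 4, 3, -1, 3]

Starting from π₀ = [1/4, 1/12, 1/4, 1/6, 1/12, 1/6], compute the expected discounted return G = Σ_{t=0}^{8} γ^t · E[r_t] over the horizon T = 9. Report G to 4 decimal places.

t=0: π = [0.2500, 0.0833, 0.2500, 0.1667, 0.0833, 0.1667], E[r] = 1.1667, γ^t·E[r] = 1.166667, running G = 1.166667
t=1: π = [0.1667, 0.1806, 0.1458, 0.1736, 0.1806, 0.1528], E[r] = 0.5069, γ^t·E[r] = 0.405556, running G = 1.572222
t=2: π = [0.1806, 0.1829, 0.1389, 0.1626, 0.1829, 0.1522], E[r] = 0.4074, γ^t·E[r] = 0.260741, running G = 1.832963
t=3: π = [0.1801, 0.1843, 0.1387, 0.1632, 0.1837, 0.1499], E[r] = 0.3978, γ^t·E[r] = 0.203654, running G = 2.036617
t=4: π = [0.1802, 0.1845, 0.1389, 0.1627, 0.1838, 0.1500], E[r] = 0.3957, γ^t·E[r] = 0.162082, running G = 2.198700
t=5: π = [0.1803, 0.1845, 0.1389, 0.1627, 0.1837, 0.1499], E[r] = 0.3955, γ^t·E[r] = 0.129584, running G = 2.328284
t=6: π = [0.1803, 0.1845, 0.1389, 0.1627, 0.1837, 0.1499], E[r] = 0.3954, γ^t·E[r] = 0.103664, running G = 2.431948
t=7: π = [0.1803, 0.1845, 0.1389, 0.1627, 0.1837, 0.1499], E[r] = 0.3954, γ^t·E[r] = 0.082929, running G = 2.514876
t=8: π = [0.1803, 0.1845, 0.1389, 0.1627, 0.1837, 0.1499], E[r] = 0.3954, γ^t·E[r] = 0.066343, running G = 2.581219

G = 2.5812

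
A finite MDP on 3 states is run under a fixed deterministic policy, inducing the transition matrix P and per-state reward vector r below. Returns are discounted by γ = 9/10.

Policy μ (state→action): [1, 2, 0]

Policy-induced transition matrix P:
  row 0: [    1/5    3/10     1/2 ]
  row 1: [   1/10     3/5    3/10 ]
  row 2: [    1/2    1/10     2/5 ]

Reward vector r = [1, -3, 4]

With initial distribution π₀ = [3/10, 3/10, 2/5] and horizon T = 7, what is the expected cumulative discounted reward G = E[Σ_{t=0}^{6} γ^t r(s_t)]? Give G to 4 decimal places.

G = 4.9668

t=0: π = [0.3000, 0.3000, 0.4000], E[r] = 1.0000, γ^t·E[r] = 1.000000, running G = 1.000000
t=1: π = [0.2900, 0.3100, 0.4000], E[r] = 0.9600, γ^t·E[r] = 0.864000, running G = 1.864000
t=2: π = [0.2890, 0.3130, 0.3980], E[r] = 0.9420, γ^t·E[r] = 0.763020, running G = 2.627020
t=3: π = [0.2881, 0.3143, 0.3976], E[r] = 0.9356, γ^t·E[r] = 0.682052, running G = 3.309072
t=4: π = [0.2879, 0.3148, 0.3974], E[r] = 0.9331, γ^t·E[r] = 0.612181, running G = 3.921253
t=5: π = [0.2877, 0.3150, 0.3973], E[r] = 0.9321, γ^t·E[r] = 0.550398, running G = 4.471651
t=6: π = [0.2877, 0.3150, 0.3973], E[r] = 0.9317, γ^t·E[r] = 0.495162, running G = 4.966813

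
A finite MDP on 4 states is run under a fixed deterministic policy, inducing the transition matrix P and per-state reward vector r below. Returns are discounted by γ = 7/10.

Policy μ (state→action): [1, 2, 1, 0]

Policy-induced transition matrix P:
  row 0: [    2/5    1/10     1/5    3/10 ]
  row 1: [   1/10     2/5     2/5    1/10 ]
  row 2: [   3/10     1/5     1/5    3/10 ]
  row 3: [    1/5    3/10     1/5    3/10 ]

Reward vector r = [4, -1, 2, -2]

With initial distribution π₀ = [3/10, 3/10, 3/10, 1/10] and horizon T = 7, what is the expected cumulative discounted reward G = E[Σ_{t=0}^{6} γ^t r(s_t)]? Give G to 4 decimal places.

G = 2.9137

t=0: π = [0.3000, 0.3000, 0.3000, 0.1000], E[r] = 1.3000, γ^t·E[r] = 1.300000, running G = 1.300000
t=1: π = [0.2600, 0.2400, 0.2600, 0.2400], E[r] = 0.8400, γ^t·E[r] = 0.588000, running G = 1.888000
t=2: π = [0.2540, 0.2460, 0.2480, 0.2520], E[r] = 0.7620, γ^t·E[r] = 0.373380, running G = 2.261380
t=3: π = [0.2510, 0.2490, 0.2492, 0.2508], E[r] = 0.7518, γ^t·E[r] = 0.257867, running G = 2.519247
t=4: π = [0.2502, 0.2498, 0.2498, 0.2502], E[r] = 0.7503, γ^t·E[r] = 0.180147, running G = 2.699394
t=5: π = [0.2500, 0.2500, 0.2500, 0.2500], E[r] = 0.7501, γ^t·E[r] = 0.126062, running G = 2.825456
t=6: π = [0.2500, 0.2500, 0.2500, 0.2500], E[r] = 0.7500, γ^t·E[r] = 0.088238, running G = 2.913694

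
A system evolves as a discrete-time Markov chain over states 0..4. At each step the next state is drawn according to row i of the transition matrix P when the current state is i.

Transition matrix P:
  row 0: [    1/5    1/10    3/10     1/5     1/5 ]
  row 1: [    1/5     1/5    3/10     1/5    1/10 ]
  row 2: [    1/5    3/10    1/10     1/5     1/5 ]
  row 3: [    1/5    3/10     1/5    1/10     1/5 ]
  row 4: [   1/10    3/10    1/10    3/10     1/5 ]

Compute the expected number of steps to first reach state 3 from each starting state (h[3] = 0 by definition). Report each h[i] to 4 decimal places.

h = [4.5872, 4.6372, 4.5955, 0.0000, 4.1368]

First-step conditioning: h[3] = 0; for i ≠ 3, h[i] = 1 + Σ_k P[i][k]·h[k].
  h[0] = 1 + 1/5·h[0] + 1/10·h[1] + 3/10·h[2] + 1/5·h[4]
  h[1] = 1 + 1/5·h[0] + 1/5·h[1] + 3/10·h[2] + 1/10·h[4]
  h[2] = 1 + 1/5·h[0] + 3/10·h[1] + 1/10·h[2] + 1/5·h[4]
  h[4] = 1 + 1/10·h[0] + 3/10·h[1] + 1/10·h[2] + 1/5·h[4]
Solving the 4×4 linear system over states ≠ 3 gives exactly h = [500/109, 5560/1199, 5510/1199, 0, 4960/1199] (h[3] = 0 is the target).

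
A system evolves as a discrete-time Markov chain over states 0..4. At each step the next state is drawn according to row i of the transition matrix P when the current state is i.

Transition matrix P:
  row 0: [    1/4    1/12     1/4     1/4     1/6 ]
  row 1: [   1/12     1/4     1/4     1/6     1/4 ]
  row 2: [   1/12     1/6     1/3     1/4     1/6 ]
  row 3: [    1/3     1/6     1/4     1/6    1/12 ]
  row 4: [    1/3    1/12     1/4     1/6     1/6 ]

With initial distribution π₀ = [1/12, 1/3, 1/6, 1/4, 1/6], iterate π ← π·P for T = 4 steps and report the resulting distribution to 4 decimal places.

t=0: π = [0.0833, 0.3333, 0.1667, 0.2500, 0.1667]
t=1: π = [0.2014, 0.1736, 0.2639, 0.1875, 0.1736]
t=2: π = [0.2072, 0.1499, 0.2720, 0.2054, 0.1655]
t=3: π = [0.2106, 0.1481, 0.2727, 0.2066, 0.1620]
t=4: π = [0.2106, 0.1480, 0.2727, 0.2069, 0.1618]

π = [0.2106, 0.1480, 0.2727, 0.2069, 0.1618]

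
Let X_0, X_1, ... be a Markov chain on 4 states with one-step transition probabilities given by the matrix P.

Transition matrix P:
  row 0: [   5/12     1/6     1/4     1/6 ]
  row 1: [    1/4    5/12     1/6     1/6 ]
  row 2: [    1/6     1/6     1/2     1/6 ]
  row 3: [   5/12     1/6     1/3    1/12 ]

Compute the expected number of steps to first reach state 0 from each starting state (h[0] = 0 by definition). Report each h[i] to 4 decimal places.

First-step conditioning: h[0] = 0; for i ≠ 0, h[i] = 1 + Σ_k P[i][k]·h[k].
  h[1] = 1 + 5/12·h[1] + 1/6·h[2] + 1/6·h[3]
  h[2] = 1 + 1/6·h[1] + 1/2·h[2] + 1/6·h[3]
  h[3] = 1 + 1/6·h[1] + 1/3·h[2] + 1/12·h[3]
Solving the 3×3 linear system over states ≠ 0 gives exactly h = [0, 624/157, 702/157, 540/157] (h[0] = 0 is the target).

h = [0.0000, 3.9745, 4.4713, 3.4395]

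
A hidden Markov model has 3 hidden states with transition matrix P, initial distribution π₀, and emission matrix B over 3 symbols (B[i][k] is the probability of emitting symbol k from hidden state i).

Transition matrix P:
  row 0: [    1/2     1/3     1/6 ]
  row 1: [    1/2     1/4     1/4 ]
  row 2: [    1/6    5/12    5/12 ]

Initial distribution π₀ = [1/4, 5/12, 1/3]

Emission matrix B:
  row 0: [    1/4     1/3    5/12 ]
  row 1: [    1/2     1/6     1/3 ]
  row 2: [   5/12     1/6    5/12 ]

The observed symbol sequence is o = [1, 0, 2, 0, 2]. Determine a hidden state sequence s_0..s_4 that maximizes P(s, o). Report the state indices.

t=0: δ = [8.333e-02, 6.944e-02, 5.556e-02]  (obs o_0=1)
t=1: δ = [1.042e-02, 1.389e-02, 9.645e-03]  ψ = [0, 0, 2]  (obs o_1=0)
t=2: δ = [2.894e-03, 1.340e-03, 1.674e-03]  ψ = [1, 2, 2]  (obs o_2=2)
t=3: δ = [3.617e-04, 4.823e-04, 2.907e-04]  ψ = [0, 0, 2]  (obs o_3=0)
t=4: δ = [1.005e-04, 4.038e-05, 5.047e-05]  ψ = [1, 2, 2]  (obs o_4=2)
backtrack: best end state = 0; path = [0, 1, 0, 1, 0]

path = [0, 1, 0, 1, 0]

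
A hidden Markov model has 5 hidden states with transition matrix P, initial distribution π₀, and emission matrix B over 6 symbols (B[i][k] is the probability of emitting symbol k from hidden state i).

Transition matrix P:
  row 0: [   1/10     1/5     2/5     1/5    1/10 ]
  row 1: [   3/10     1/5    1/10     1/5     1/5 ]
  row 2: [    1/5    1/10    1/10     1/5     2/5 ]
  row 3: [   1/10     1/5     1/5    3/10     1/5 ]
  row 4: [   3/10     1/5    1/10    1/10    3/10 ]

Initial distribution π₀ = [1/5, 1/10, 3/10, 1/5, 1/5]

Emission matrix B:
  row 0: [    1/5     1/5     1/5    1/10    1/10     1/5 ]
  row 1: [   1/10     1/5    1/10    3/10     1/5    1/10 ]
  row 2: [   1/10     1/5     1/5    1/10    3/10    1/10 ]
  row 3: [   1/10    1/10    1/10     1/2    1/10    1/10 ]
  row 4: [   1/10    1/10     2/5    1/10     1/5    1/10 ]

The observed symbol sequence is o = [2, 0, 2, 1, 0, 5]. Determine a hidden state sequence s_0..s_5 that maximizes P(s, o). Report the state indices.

path = [4, 0, 2, 4, 0, 2]

t=0: δ = [4.000e-02, 1.000e-02, 6.000e-02, 2.000e-02, 8.000e-02]  (obs o_0=2)
t=1: δ = [4.800e-03, 1.600e-03, 1.600e-03, 1.200e-03, 2.400e-03]  ψ = [4, 4, 0, 2, 2]  (obs o_1=0)
t=2: δ = [1.440e-04, 9.600e-05, 3.840e-04, 9.600e-05, 2.880e-04]  ψ = [4, 0, 0, 0, 4]  (obs o_2=2)
t=3: δ = [1.728e-05, 1.152e-05, 1.152e-05, 7.680e-06, 1.536e-05]  ψ = [4, 4, 0, 2, 2]  (obs o_3=1)
t=4: δ = [9.216e-07, 3.456e-07, 6.912e-07, 3.456e-07, 4.608e-07]  ψ = [4, 0, 0, 0, 2]  (obs o_4=0)
t=5: δ = [2.765e-08, 1.843e-08, 3.686e-08, 1.843e-08, 2.765e-08]  ψ = [2, 0, 0, 0, 2]  (obs o_5=5)
backtrack: best end state = 2; path = [4, 0, 2, 4, 0, 2]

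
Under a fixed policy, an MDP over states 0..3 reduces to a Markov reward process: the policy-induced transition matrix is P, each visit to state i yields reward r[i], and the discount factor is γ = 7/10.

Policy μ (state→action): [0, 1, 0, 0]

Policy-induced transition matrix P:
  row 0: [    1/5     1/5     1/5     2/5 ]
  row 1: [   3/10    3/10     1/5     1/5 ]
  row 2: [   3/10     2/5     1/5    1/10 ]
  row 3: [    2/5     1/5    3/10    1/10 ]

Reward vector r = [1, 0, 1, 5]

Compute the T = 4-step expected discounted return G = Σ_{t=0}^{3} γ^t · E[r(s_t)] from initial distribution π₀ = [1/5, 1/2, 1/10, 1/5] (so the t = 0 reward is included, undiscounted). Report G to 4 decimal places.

G = 3.7256

t=0: π = [0.2000, 0.5000, 0.1000, 0.2000], E[r] = 1.3000, γ^t·E[r] = 1.300000, running G = 1.300000
t=1: π = [0.3000, 0.2700, 0.2200, 0.2100], E[r] = 1.5700, γ^t·E[r] = 1.099000, running G = 2.399000
t=2: π = [0.2910, 0.2710, 0.2210, 0.2170], E[r] = 1.5970, γ^t·E[r] = 0.782530, running G = 3.181530
t=3: π = [0.2926, 0.2713, 0.2217, 0.2144], E[r] = 1.5863, γ^t·E[r] = 0.544101, running G = 3.725631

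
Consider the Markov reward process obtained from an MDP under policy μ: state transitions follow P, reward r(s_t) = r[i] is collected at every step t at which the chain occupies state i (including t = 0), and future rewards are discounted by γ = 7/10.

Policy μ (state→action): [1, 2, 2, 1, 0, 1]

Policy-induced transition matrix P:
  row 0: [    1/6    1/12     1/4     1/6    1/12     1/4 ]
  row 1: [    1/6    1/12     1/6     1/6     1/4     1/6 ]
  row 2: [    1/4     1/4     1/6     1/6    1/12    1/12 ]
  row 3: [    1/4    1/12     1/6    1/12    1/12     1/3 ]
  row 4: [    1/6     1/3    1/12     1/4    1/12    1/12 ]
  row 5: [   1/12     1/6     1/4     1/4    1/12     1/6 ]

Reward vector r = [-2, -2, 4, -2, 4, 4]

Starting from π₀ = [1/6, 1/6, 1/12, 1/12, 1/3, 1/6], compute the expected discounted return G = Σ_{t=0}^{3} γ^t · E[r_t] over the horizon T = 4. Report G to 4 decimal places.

G = 2.7093

t=0: π = [0.1667, 0.1667, 0.0833, 0.0833, 0.3333, 0.1667], E[r] = 1.5000, γ^t·E[r] = 1.500000, running G = 1.500000
t=1: π = [0.1667, 0.1944, 0.1667, 0.2014, 0.1111, 0.1597], E[r] = 0.6250, γ^t·E[r] = 0.437500, running G = 1.937500
t=2: π = [0.1840, 0.1522, 0.1846, 0.1725, 0.1157, 0.1910], E[r] = 0.9479, γ^t·E[r] = 0.464479, running G = 2.401979
t=3: π = [0.1805, 0.1590, 0.1883, 0.1779, 0.1087, 0.1857], E[r] = 0.8961, γ^t·E[r] = 0.307370, running G = 2.709349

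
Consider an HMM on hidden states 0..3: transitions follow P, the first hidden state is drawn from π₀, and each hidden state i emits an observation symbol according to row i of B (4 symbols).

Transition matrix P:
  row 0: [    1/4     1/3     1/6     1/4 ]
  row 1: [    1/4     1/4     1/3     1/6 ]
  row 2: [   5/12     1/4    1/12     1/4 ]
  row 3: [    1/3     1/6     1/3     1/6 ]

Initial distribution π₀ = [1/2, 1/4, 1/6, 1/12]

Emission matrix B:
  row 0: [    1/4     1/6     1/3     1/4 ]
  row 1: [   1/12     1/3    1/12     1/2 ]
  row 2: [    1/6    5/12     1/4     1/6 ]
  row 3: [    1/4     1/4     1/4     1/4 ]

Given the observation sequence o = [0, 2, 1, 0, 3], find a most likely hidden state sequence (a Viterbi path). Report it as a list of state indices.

t=0: δ = [1.250e-01, 2.083e-02, 2.778e-02, 2.083e-02]  (obs o_0=0)
t=1: δ = [1.042e-02, 3.472e-03, 5.208e-03, 7.812e-03]  ψ = [0, 0, 0, 0]  (obs o_1=2)
t=2: δ = [4.340e-04, 1.157e-03, 1.085e-03, 6.510e-04]  ψ = [0, 0, 3, 0]  (obs o_2=1)
t=3: δ = [1.130e-04, 2.411e-05, 6.430e-05, 6.782e-05]  ψ = [2, 1, 1, 2]  (obs o_3=0)
t=4: δ = [7.064e-06, 1.884e-05, 3.768e-06, 7.064e-06]  ψ = [0, 0, 3, 0]  (obs o_4=3)
backtrack: best end state = 1; path = [0, 3, 2, 0, 1]

path = [0, 3, 2, 0, 1]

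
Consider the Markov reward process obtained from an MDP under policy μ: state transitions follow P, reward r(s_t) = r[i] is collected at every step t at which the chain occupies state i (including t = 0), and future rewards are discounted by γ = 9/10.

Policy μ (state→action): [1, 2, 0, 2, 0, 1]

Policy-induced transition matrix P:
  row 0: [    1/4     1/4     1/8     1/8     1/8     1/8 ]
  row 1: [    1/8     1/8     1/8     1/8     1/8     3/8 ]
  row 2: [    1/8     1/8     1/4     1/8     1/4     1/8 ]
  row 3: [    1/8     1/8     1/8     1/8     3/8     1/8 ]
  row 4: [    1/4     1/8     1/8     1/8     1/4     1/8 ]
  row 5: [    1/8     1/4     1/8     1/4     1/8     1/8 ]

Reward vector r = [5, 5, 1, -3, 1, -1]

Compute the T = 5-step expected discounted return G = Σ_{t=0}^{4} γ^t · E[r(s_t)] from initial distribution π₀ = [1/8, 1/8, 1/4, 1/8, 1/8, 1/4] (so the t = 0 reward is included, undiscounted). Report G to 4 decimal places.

t=0: π = [0.1250, 0.1250, 0.2500, 0.1250, 0.1250, 0.2500], E[r] = 1.0000, γ^t·E[r] = 1.000000, running G = 1.000000
t=1: π = [0.1563, 0.1719, 0.1563, 0.1563, 0.2031, 0.1563], E[r] = 1.3750, γ^t·E[r] = 1.237500, running G = 2.237500
t=2: π = [0.1699, 0.1641, 0.1445, 0.1445, 0.2090, 0.1680], E[r] = 1.4219, γ^t·E[r] = 1.151719, running G = 3.389219
t=3: π = [0.1724, 0.1672, 0.1431, 0.1460, 0.2053, 0.1660], E[r] = 1.4424, γ^t·E[r] = 1.051497, running G = 4.440716
t=4: π = [0.1722, 0.1673, 0.1429, 0.1458, 0.2050, 0.1668], E[r] = 1.4414, γ^t·E[r] = 0.945707, running G = 5.386422

G = 5.3864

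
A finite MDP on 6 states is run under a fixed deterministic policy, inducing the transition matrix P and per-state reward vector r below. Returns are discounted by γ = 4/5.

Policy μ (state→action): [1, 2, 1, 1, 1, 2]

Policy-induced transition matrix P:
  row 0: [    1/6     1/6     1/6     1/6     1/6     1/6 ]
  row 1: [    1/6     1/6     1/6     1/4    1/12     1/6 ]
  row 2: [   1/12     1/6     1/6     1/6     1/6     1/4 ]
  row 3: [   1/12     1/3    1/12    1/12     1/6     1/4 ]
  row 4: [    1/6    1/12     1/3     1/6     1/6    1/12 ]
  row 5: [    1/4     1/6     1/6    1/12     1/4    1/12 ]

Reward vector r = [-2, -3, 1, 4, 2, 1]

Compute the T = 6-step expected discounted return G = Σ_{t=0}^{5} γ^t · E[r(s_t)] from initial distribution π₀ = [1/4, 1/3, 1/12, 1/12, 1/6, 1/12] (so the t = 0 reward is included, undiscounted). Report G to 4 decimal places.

t=0: π = [0.2500, 0.3333, 0.0833, 0.0833, 0.1667, 0.0833], E[r] = -0.6667, γ^t·E[r] = -0.666667, running G = -0.666667
t=1: π = [0.1597, 0.1667, 0.1875, 0.1806, 0.1458, 0.1597], E[r] = 0.5417, γ^t·E[r] = 0.433333, running G = -0.233333
t=2: π = [0.1493, 0.1846, 0.1759, 0.1522, 0.1661, 0.1719], E[r] = 0.4363, γ^t·E[r] = 0.279259, running G = 0.045926
t=3: π = [0.1536, 0.1782, 0.1817, 0.1550, 0.1656, 0.1658], E[r] = 0.4570, γ^t·E[r] = 0.234000, running G = 0.279926
t=4: π = [0.1524, 0.1787, 0.1813, 0.1548, 0.1656, 0.1671], E[r] = 0.4579, γ^t·E[r] = 0.187536, running G = 0.467462
t=5: π = [0.1526, 0.1787, 0.1814, 0.1547, 0.1657, 0.1669], E[r] = 0.4575, γ^t·E[r] = 0.149921, running G = 0.617383

G = 0.6174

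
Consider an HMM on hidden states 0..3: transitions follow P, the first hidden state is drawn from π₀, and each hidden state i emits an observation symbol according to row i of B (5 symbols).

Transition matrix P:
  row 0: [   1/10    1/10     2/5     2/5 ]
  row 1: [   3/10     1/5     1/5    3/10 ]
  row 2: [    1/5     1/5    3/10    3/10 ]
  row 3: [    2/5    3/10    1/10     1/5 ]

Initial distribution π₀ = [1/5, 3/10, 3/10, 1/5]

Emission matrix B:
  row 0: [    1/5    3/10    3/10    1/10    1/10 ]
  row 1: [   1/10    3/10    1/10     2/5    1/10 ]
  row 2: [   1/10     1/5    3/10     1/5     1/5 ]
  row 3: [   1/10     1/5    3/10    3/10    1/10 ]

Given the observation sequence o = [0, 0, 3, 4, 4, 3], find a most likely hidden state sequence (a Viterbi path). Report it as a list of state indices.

path = [1, 0, 3, 0, 2, 3]

t=0: δ = [4.000e-02, 3.000e-02, 3.000e-02, 2.000e-02]  (obs o_0=0)
t=1: δ = [1.800e-03, 6.000e-04, 1.600e-03, 1.600e-03]  ψ = [1, 1, 0, 0]  (obs o_1=0)
t=2: δ = [6.400e-05, 1.920e-04, 1.440e-04, 2.160e-04]  ψ = [3, 3, 0, 0]  (obs o_2=3)
t=3: δ = [8.640e-06, 6.480e-06, 8.640e-06, 5.760e-06]  ψ = [3, 3, 2, 1]  (obs o_3=4)
t=4: δ = [2.304e-07, 1.728e-07, 6.912e-07, 3.456e-07]  ψ = [3, 2, 0, 0]  (obs o_4=4)
t=5: δ = [1.382e-08, 5.530e-08, 4.147e-08, 6.221e-08]  ψ = [2, 2, 2, 2]  (obs o_5=3)
backtrack: best end state = 3; path = [1, 0, 3, 0, 2, 3]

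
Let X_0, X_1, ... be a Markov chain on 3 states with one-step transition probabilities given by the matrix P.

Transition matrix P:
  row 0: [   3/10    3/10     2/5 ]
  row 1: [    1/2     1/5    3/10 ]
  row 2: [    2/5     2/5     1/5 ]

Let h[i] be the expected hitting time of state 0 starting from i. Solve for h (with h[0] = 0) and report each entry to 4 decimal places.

h = [0.0000, 2.1154, 2.3077]

First-step conditioning: h[0] = 0; for i ≠ 0, h[i] = 1 + Σ_k P[i][k]·h[k].
  h[1] = 1 + 1/5·h[1] + 3/10·h[2]
  h[2] = 1 + 2/5·h[1] + 1/5·h[2]
Solving the 2×2 linear system over states ≠ 0 gives exactly h = [0, 55/26, 30/13] (h[0] = 0 is the target).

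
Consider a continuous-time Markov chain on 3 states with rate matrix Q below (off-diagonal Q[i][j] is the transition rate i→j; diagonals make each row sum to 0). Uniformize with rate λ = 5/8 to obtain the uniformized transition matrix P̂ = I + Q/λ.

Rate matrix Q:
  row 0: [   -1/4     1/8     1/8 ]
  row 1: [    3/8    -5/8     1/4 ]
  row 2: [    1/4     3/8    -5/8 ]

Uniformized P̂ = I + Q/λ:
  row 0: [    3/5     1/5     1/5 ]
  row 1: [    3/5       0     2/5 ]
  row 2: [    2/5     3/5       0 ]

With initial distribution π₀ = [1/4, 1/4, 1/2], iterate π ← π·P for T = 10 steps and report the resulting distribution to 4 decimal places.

π = [0.5589, 0.2352, 0.2060]

t=0: π = [0.2500, 0.2500, 0.5000]
t=1: π = [0.5000, 0.3500, 0.1500]
t=2: π = [0.5700, 0.1900, 0.2400]
t=3: π = [0.5520, 0.2580, 0.1900]
t=4: π = [0.5620, 0.2244, 0.2136]
t=5: π = [0.5573, 0.2406, 0.2022]
t=6: π = [0.5596, 0.2328, 0.2077]
t=7: π = [0.5585, 0.2365, 0.2050]
t=8: π = [0.5590, 0.2347, 0.2063]
t=9: π = [0.5587, 0.2356, 0.2057]
t=10: π = [0.5589, 0.2352, 0.2060]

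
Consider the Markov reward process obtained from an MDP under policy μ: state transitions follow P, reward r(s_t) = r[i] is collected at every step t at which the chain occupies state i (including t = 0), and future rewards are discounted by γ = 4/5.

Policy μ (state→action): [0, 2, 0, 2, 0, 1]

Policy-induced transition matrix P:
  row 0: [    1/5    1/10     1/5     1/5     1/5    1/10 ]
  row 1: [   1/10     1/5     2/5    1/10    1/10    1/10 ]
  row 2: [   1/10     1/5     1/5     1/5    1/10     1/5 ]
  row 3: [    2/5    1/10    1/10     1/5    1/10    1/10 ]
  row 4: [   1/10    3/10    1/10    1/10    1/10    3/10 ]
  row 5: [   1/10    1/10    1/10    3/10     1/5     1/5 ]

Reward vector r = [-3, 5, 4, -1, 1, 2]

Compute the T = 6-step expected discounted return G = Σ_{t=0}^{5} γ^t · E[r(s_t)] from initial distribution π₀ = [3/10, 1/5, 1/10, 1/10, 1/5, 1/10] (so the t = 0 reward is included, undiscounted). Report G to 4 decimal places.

t=0: π = [0.3000, 0.2000, 0.1000, 0.1000, 0.2000, 0.1000], E[r] = 0.8000, γ^t·E[r] = 0.800000, running G = 0.800000
t=1: π = [0.1600, 0.1700, 0.2000, 0.1700, 0.1400, 0.1600], E[r] = 1.4600, γ^t·E[r] = 1.168000, running G = 1.968000
t=2: π = [0.1670, 0.1650, 0.1870, 0.1850, 0.1320, 0.1640], E[r] = 1.3470, γ^t·E[r] = 0.862080, running G = 2.830080
t=3: π = [0.1722, 0.1616, 0.1849, 0.1867, 0.1331, 0.1615], E[r] = 1.3004, γ^t·E[r] = 0.665805, running G = 3.495885
t=4: π = [0.1732, 0.1613, 0.1842, 0.1867, 0.1334, 0.1613], E[r] = 1.2926, γ^t·E[r] = 0.529461, running G = 4.025346
t=5: π = [0.1733, 0.1612, 0.1841, 0.1867, 0.1334, 0.1612], E[r] = 1.2918, γ^t·E[r] = 0.423309, running G = 4.448655

G = 4.4487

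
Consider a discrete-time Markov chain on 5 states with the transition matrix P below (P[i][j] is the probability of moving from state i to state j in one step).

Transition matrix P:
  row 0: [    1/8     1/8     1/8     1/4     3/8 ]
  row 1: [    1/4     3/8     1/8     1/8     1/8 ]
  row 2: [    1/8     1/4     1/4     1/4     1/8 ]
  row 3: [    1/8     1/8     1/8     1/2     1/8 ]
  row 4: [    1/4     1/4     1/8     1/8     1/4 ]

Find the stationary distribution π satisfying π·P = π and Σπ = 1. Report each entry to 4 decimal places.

π = [0.1770, 0.2227, 0.1429, 0.2640, 0.1934]

Balance equations π_j = Σ_i π_i·P[i][j]:
  π_0 = 1/8·π_0 + 1/4·π_1 + 1/8·π_2 + 1/8·π_3 + 1/4·π_4
  π_1 = 1/8·π_0 + 3/8·π_1 + 1/4·π_2 + 1/8·π_3 + 1/4·π_4
  π_2 = 1/8·π_0 + 1/8·π_1 + 1/4·π_2 + 1/8·π_3 + 1/8·π_4
  π_3 = 1/4·π_0 + 1/8·π_1 + 1/4·π_2 + 1/2·π_3 + 1/8·π_4
  normalize: π_0 + π_1 + π_2 + π_3 + π_4 = 1
Solving the linear system gives exactly π = [57/322, 251/1127, 1/7, 85/322, 218/1127].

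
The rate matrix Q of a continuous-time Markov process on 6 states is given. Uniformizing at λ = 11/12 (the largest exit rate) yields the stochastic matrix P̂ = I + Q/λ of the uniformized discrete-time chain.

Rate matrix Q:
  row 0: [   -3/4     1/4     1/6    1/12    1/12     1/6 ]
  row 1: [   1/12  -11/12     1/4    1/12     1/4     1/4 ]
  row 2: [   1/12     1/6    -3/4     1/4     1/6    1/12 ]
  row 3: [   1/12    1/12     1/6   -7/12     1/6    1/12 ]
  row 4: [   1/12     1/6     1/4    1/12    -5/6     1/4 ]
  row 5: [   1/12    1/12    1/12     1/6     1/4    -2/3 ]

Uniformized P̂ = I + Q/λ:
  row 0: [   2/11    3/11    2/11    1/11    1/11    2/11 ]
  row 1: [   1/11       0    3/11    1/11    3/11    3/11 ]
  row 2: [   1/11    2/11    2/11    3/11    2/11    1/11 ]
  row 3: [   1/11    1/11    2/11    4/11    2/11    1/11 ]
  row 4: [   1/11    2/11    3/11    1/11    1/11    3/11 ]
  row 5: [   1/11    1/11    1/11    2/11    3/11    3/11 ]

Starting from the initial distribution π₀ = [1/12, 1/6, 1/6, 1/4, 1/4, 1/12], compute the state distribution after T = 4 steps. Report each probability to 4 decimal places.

t=0: π = [0.0833, 0.1667, 0.1667, 0.2500, 0.2500, 0.0833]
t=1: π = [0.0985, 0.1288, 0.2121, 0.1970, 0.1742, 0.1894]
t=2: π = [0.0999, 0.1322, 0.1921, 0.2004, 0.1860, 0.1894]
t=3: π = [0.1000, 0.1314, 0.1935, 0.1977, 0.1851, 0.1923]
t=4: π = [0.1000, 0.1316, 0.1931, 0.1975, 0.1853, 0.1925]

π = [0.1000, 0.1316, 0.1931, 0.1975, 0.1853, 0.1925]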